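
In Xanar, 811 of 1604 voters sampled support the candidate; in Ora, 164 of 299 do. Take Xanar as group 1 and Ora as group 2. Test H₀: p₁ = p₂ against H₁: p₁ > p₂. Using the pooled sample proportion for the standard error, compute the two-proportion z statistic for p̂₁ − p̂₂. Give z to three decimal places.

p̂₁ = 811/1604 ≈ 0.50561, p̂₂ = 164/299 ≈ 0.54849.
Pooled p̂ = (811+164)/(1604+299) = 975/1903 = 0.51235.
SE = √(0.249848 × 0.00396792) = 0.03149.
z = (0.50561 − 0.54849)/0.03149 = -0.04288/0.03149 = -1.362.

z = -1.362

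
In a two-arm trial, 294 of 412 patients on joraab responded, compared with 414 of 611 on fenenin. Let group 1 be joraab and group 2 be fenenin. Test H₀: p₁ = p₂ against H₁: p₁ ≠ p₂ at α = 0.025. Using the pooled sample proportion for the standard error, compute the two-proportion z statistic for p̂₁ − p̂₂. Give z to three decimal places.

z = 1.224

p̂₁ = 294/412 ≈ 0.71359, p̂₂ = 414/611 ≈ 0.67758.
Pooled p̂ = (294+414)/(412+611) = 708/1023 = 0.69208.
SE = √(p̂(1−p̂)(1/n₁+1/n₂)) = √(0.69208·0.30792·0.00406385) = √(0.000866024) = 0.02943.
z = (0.71359 − 0.67758)/0.02943 = 0.03601/0.02943 = 1.224.
Two-sided p-value ≈ 2·Φ(−1.224) = 0.2210; since p > α = 0.025, fail to reject H₀.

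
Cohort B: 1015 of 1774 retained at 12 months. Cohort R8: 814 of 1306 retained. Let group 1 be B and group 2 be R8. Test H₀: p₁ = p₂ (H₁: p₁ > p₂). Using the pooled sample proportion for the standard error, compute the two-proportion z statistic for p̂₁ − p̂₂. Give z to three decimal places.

p̂₁ = 1015/1774 ≈ 0.57215, p̂₂ = 814/1306 ≈ 0.62328.
Pooled p̂ = (1015+814)/(1774+1306) = 1829/3080 = 0.59383.
SE = √(p̂(1−p̂)(1/n₁+1/n₂)) = √(0.59383·0.40617·0.00132939) = √(0.000320644) = 0.01791.
z = (0.57215 − 0.62328)/0.01791 = -0.05113/0.01791 = -2.855.

z = -2.855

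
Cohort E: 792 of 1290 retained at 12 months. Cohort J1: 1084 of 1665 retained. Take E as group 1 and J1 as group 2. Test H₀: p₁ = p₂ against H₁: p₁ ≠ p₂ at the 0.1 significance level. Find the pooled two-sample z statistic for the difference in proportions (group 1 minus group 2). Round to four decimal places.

p̂₁ = 792/1290 ≈ 0.613953, p̂₂ = 1084/1665 ≈ 0.651051.
Pooled p̂ = (792+1084)/(1290+1665) = 1876/2955 = 0.634856.
SE = √(0.231814 × 0.00137579) = 0.017859.
z = (0.613953 − 0.651051)/0.017859 = -0.037098/0.017859 = -2.0773.
Two-sided p-value ≈ 2·Φ(−2.077) = 0.0378, so at α = 0.1 we reject H₀.

z = -2.0773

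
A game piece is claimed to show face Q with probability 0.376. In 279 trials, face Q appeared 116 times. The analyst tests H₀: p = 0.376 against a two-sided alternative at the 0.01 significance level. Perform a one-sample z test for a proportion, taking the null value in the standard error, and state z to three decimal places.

z = 1.371

p̂ = 116/279 = 0.41577.
SE = √(p₀(1−p₀)/n) = √(0.23462/279) = 0.02900.
z = (0.41577 − 0.376)/0.02900 = 0.03977/0.02900 = 1.371.
p-value = 2·P(Z > 1.371) ≈ 0.1702; since p > α = 0.01, fail to reject H₀.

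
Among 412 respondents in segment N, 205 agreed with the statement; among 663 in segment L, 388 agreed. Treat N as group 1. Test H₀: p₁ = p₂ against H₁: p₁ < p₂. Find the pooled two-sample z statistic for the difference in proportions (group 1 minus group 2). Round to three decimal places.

z = -2.809

p̂₁ = 205/412 ≈ 0.49757, p̂₂ = 388/663 ≈ 0.58522.
Pooled p̂ = (205+388)/(412+663) = 593/1075 = 0.55163.
SE = √(0.247335 × 0.00393548) = 0.03120.
z = (0.49757 − 0.58522)/0.03120 = -0.08765/0.03120 = -2.809.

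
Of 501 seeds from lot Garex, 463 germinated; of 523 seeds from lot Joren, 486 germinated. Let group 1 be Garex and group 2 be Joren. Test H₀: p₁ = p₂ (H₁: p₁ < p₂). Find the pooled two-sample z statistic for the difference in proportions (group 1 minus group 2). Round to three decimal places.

p̂₁ = 463/501 = 0.92415, p̂₂ = 486/523 = 0.92925.
Pooled p̂ = (463+486)/(501+523) = 949/1024 = 0.92676.
SE = √(0.0678778 × 0.00390805) = 0.01629.
z = (0.92415 − 0.92925)/0.01629 = -0.00510/0.01629 = -0.313.
p-value = P(Z < -0.313) ≈ 0.3770.

z = -0.313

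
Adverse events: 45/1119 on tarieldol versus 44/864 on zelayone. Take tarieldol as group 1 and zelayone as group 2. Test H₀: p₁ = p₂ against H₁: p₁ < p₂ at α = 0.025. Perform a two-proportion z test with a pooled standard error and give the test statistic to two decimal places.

p̂₁ = 45/1119 ≈ 0.0402, p̂₂ = 44/864 ≈ 0.0509.
Pooled p̂ = (45+44)/(1119+864) = 89/1983 = 0.0449.
SE = √(p̂(1−p̂)(1/n₁+1/n₂)) = √(0.0449·0.9551·0.00205106) = √(8.79232e-05) = 0.0094.
z = (0.0402 − 0.0509)/0.0094 = -0.0107/0.0094 = -1.14.
p-value = P(Z < -1.142) ≈ 0.1267; since p > α = 0.025, fail to reject H₀.

z = -1.14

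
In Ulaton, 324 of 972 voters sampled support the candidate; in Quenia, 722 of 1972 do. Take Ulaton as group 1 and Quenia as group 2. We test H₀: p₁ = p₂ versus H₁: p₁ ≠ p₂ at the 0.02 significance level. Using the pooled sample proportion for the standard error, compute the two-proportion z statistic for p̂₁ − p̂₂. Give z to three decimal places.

z = -1.748

p̂₁ = 324/972 = 0.33333, p̂₂ = 722/1972 = 0.36613.
Pooled p̂ = (324+722)/(972+1972) = 1046/2944 = 0.35530.
SE = √(0.229062 × 0.00153591) = 0.01876.
z = (0.33333 − 0.36613)/0.01876 = -0.03280/0.01876 = -1.748.
Two-sided p-value ≈ 2·Φ(−1.748) = 0.0804, so at α = 0.02 we fail to reject H₀.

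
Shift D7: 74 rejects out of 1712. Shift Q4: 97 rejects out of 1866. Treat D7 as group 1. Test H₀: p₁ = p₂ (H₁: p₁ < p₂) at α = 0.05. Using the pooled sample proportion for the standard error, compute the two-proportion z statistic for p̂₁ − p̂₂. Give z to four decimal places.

z = -1.2268

p̂₁ = 74/1712 ≈ 0.0432243, p̂₂ = 97/1866 ≈ 0.0519829.
Pooled p̂ = (74+97)/(1712+1866) = 171/3578 = 0.0477921.
SE = √(p̂(1−p̂)(1/n₁+1/n₂)) = √(0.0477921·0.9522079·0.00112002) = √(5.09698e-05) = 0.0071393.
z = (0.0432243 − 0.0519829)/0.0071393 = -0.0087586/0.0071393 = -1.2268.
p-value = P(Z < -1.227) ≈ 0.1099; since p > α = 0.05, fail to reject H₀.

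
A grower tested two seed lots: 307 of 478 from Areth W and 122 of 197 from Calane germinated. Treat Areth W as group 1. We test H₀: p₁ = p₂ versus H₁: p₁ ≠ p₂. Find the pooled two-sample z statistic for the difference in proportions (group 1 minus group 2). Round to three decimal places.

p̂₁ = 307/478 = 0.64226, p̂₂ = 122/197 = 0.61929.
Pooled p̂ = (307+122)/(478+197) = 429/675 = 0.63556.
SE = √(p̂(1−p̂)(1/n₁+1/n₂)) = √(0.63556·0.36444·0.00716819) = √(0.00166033) = 0.04075.
z = (0.64226 − 0.61929)/0.04075 = 0.02297/0.04075 = 0.564.
p-value = 2·P(Z > 0.564) ≈ 0.5729.

z = 0.564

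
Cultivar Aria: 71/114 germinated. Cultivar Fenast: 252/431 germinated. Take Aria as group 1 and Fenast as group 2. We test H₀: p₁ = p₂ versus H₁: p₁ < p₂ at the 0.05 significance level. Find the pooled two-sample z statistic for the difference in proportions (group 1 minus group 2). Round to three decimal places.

p̂₁ = 71/114 ≈ 0.62281, p̂₂ = 252/431 ≈ 0.58469.
Pooled p̂ = (71+252)/(114+431) = 323/545 = 0.59266.
SE = √(p̂(1−p̂)(1/n₁+1/n₂)) = √(0.59266·0.40734·0.0110921) = √(0.00267779) = 0.05175.
z = (0.62281 − 0.58469)/0.05175 = 0.03812/0.05175 = 0.737.
p-value = P(Z < 0.737) ≈ 0.7693; since p > α = 0.05, fail to reject H₀.

z = 0.737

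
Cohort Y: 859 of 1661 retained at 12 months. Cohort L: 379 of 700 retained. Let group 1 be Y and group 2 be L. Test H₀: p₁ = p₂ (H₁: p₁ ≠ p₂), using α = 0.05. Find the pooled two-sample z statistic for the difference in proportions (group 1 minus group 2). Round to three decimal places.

p̂₁ = 859/1661 = 0.5171583, p̂₂ = 379/700 = 0.5414286.
Pooled p̂ = (859+379)/(1661+700) = 1238/2361 = 0.5243541.
SE = √(p̂(1−p̂)(1/n₁+1/n₂)) = √(0.5243541·0.4756459·0.00203062) = √(0.00050645) = 0.0225044.
z = (0.5171583 − 0.5414286)/0.0225044 = -0.0242703/0.0225044 = -1.078.
Two-sided p-value ≈ 2·Φ(−1.078) = 0.2808; since p > α = 0.05, fail to reject H₀.

z = -1.078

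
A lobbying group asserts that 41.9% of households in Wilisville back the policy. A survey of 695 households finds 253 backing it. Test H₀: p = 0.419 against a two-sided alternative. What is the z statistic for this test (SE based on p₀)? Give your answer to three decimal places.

p̂ = 253/695 = 0.364029.
SE = √(p₀(1−p₀)/n) = √(0.24344/695) = 0.018716.
z = (0.364029 − 0.419)/0.018716 = -0.054971/0.018716 = -2.937.
Two-sided p-value ≈ 2·Φ(−2.937) = 0.0033.

z = -2.937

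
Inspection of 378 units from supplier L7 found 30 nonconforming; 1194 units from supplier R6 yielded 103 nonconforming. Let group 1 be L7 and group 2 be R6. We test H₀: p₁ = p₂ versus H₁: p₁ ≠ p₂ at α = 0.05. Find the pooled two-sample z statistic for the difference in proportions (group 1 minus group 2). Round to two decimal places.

z = -0.42

p̂₁ = 30/378 ≈ 0.0794, p̂₂ = 103/1194 ≈ 0.0863.
Pooled p̂ = (30+103)/(378+1194) = 133/1572 = 0.0846.
SE = √(p̂(1−p̂)(1/n₁+1/n₂)) = √(0.0846·0.9154·0.00348302) = √(0.000269751) = 0.0164.
z = (0.0794 − 0.0863)/0.0164 = -0.0069/0.0164 = -0.42.
p-value = 2·P(Z > 0.420) ≈ 0.6744, so at α = 0.05 we fail to reject H₀.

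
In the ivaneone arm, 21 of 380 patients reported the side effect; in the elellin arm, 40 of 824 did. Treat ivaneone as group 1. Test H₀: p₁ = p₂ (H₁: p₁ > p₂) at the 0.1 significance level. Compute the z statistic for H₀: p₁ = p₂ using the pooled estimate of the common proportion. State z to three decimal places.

z = 0.494

p̂₁ = 21/380 ≈ 0.05526, p̂₂ = 40/824 ≈ 0.04854.
Pooled p̂ = (21+40)/(380+824) = 61/1204 = 0.05066.
SE = √(0.0480976 × 0.00384517) = 0.01360.
z = (0.05526 − 0.04854)/0.01360 = 0.00672/0.01360 = 0.494.
p-value = P(Z > 0.494) ≈ 0.3106, so at α = 0.1 we fail to reject H₀.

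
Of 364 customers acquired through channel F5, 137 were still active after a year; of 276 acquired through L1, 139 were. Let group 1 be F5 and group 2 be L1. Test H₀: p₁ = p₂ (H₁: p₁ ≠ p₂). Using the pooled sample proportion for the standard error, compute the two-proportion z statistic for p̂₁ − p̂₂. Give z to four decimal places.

z = -3.2192

p̂₁ = 137/364 = 0.376374, p̂₂ = 139/276 = 0.503623.
Pooled p̂ = (137+139)/(364+276) = 276/640 = 0.431250.
SE = √(p̂(1−p̂)(1/n₁+1/n₂)) = √(0.431250·0.568750·0.00637044) = √(0.0015625) = 0.039528.
z = (0.376374 − 0.503623)/0.039528 = -0.127249/0.039528 = -3.2192.
p-value = 2·P(Z > 3.219) ≈ 0.0013.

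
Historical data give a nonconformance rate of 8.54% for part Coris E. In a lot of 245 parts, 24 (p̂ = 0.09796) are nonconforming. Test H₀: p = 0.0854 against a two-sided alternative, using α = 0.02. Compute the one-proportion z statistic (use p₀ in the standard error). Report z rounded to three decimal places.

p̂ = 24/245 = 0.09796.
SE = √(p₀(1−p₀)/n) = √(0.078107/245) = 0.01786.
z = (0.09796 − 0.0854)/0.01786 = 0.01256/0.01786 = 0.703.
Two-sided p-value ≈ 2·Φ(−0.703) = 0.4818. With α = 0.02, fail to reject H₀.

z = 0.703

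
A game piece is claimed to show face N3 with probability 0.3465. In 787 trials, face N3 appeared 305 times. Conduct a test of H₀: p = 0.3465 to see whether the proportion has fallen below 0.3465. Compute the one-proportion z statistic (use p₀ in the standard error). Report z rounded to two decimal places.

z = 2.42

p̂ = 305/787 ≈ 0.38755.
Standard error under H₀: √(0.3465×0.6535/787) = 0.01696.
z = (0.38755 − 0.3465)/0.01696 = 0.04105/0.01696 = 2.42.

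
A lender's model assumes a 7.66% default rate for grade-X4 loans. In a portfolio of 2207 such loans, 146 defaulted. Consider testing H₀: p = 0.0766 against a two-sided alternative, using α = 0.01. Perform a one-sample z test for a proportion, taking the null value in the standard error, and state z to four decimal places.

z = -1.8453

p̂ = 146/2207 = 0.06615315.
Standard error under H₀: √(0.0766×0.9234/2207) = 0.00566120.
z = (0.06615315 − 0.0766)/0.00566120 = -0.01044685/0.00566120 = -1.8453.
p-value = 2·P(Z > 1.845) ≈ 0.0650. With α = 0.01, fail to reject H₀.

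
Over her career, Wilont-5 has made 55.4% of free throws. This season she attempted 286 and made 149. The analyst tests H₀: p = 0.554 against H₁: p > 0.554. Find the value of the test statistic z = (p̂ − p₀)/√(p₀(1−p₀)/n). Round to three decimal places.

z = -1.123

p̂ = 149/286 ≈ 0.520979.
Standard error under H₀: √(0.554×0.446/286) = 0.029393.
z = (0.520979 − 0.554)/0.029393 = -0.033021/0.029393 = -1.123.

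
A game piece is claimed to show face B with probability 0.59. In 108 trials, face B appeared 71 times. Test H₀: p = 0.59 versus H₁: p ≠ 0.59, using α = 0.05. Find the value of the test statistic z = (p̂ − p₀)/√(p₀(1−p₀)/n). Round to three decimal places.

z = 1.424

p̂ = 71/108 = 0.65741.
SE = √(p₀(1−p₀)/n) = √(0.2419/108) = 0.04733.
z = (0.65741 − 0.59)/0.04733 = 0.06741/0.04733 = 1.424.
p-value = 2·P(Z > 1.424) ≈ 0.1544, so at α = 0.05 we fail to reject H₀.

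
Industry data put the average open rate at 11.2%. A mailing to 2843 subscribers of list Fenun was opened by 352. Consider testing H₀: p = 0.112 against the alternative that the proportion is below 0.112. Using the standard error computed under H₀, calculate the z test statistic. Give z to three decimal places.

p̂ = 352/2843 ≈ 0.123813.
Under H₀, SE = √(0.112·0.888/2843) = √(3.49828e-05) = 0.005915.
z = (0.123813 − 0.112)/0.005915 = 0.011813/0.005915 = 1.997.

z = 1.997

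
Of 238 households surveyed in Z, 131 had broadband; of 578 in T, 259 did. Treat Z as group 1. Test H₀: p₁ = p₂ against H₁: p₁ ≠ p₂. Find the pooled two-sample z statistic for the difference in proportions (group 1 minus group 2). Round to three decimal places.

p̂₁ = 131/238 ≈ 0.55042, p̂₂ = 259/578 ≈ 0.44810.
Pooled p̂ = (131+259)/(238+578) = 390/816 = 0.47794.
SE = √(p̂(1−p̂)(1/n₁+1/n₂)) = √(0.47794·0.52206·0.00593178) = √(0.00148006) = 0.03847.
z = (0.55042 − 0.44810)/0.03847 = 0.10232/0.03847 = 2.660.
Two-sided p-value ≈ 2·Φ(−2.660) = 0.0078.

z = 2.660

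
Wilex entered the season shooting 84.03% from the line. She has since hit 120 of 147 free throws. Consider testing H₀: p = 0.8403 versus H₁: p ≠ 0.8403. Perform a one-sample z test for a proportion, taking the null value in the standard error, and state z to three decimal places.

z = -0.793

p̂ = 120/147 ≈ 0.81633.
SE = √(p₀(1−p₀)/n) = √(0.1342/147) = 0.03021.
z = (0.81633 − 0.8403)/0.03021 = -0.02397/0.03021 = -0.793.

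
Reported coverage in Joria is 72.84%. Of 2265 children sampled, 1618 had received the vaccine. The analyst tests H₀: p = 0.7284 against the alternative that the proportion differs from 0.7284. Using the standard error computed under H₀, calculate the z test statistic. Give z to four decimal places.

p̂ = 1618/2265 = 0.7143488.
Under H₀, SE = √(0.7284·0.2716/2265) = √(8.73437e-05) = 0.0093458.
z = (0.7143488 − 0.7284)/0.0093458 = -0.0140512/0.0093458 = -1.5035.
p-value = 2·P(Z > 1.503) ≈ 0.1327.

z = -1.5035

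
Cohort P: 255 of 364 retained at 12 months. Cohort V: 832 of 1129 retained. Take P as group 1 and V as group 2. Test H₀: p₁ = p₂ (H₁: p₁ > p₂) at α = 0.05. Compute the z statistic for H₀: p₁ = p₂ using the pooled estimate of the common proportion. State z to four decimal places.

z = -1.3567

p̂₁ = 255/364 ≈ 0.700549, p̂₂ = 832/1129 ≈ 0.736935.
Pooled p̂ = (255+832)/(364+1129) = 1087/1493 = 0.728064.
SE = √(p̂(1−p̂)(1/n₁+1/n₂)) = √(0.728064·0.271936·0.00363299) = √(0.000719284) = 0.026819.
z = (0.700549 − 0.736935)/0.026819 = -0.036386/0.026819 = -1.3567.
p-value = P(Z > -1.357) ≈ 0.9126. With α = 0.05, fail to reject H₀.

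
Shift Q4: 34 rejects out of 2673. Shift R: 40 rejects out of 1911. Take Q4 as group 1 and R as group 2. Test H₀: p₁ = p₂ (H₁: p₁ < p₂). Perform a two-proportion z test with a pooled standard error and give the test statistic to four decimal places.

z = -2.1751

p̂₁ = 34/2673 = 0.012720, p̂₂ = 40/1911 = 0.020931.
Pooled p̂ = (34+40)/(2673+1911) = 74/4584 = 0.016143.
SE = √(0.0158825 × 0.000897398) = 0.003775.
z = (0.012720 − 0.020931)/0.003775 = -0.008211/0.003775 = -2.1751.
p-value = P(Z < -2.175) ≈ 0.0148.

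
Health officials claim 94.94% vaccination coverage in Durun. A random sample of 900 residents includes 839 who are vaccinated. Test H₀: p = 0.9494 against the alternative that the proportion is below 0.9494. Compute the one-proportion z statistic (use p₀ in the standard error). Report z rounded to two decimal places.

p̂ = 839/900 = 0.93222.
Standard error under H₀: √(0.9494×0.0506/900) = 0.00731.
z = (0.93222 − 0.9494)/0.00731 = -0.01718/0.00731 = -2.35.

z = -2.35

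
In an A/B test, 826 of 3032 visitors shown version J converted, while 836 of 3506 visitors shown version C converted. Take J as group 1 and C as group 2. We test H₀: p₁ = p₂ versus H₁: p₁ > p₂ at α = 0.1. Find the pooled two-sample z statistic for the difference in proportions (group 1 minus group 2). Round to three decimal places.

z = 3.147

p̂₁ = 826/3032 ≈ 0.272427, p̂₂ = 836/3506 ≈ 0.238448.
Pooled p̂ = (826+836)/(3032+3506) = 1662/6538 = 0.254206.
SE = √(0.189585 × 0.000615041) = 0.010798.
z = (0.272427 − 0.238448)/0.010798 = 0.033979/0.010798 = 3.147.
p-value = P(Z > 3.147) ≈ 0.0008, so at α = 0.1 we reject H₀.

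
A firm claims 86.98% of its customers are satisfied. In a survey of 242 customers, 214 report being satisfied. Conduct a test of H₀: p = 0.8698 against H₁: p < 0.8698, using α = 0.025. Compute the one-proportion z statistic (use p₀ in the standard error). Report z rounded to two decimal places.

z = 0.67

p̂ = 214/242 = 0.8843.
Under H₀, SE = √(0.8698·0.1302/242) = √(0.000467967) = 0.0216.
z = (0.8843 − 0.8698)/0.0216 = 0.0145/0.0216 = 0.67.
p-value = P(Z < 0.670) ≈ 0.7486, so at α = 0.025 we fail to reject H₀.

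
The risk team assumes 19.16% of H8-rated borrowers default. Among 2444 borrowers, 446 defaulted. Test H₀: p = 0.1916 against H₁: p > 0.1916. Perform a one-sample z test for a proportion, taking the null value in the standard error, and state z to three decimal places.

p̂ = 446/2444 ≈ 0.182488.
Standard error under H₀: √(0.1916×0.8084/2444) = 0.007961.
z = (0.182488 − 0.1916)/0.007961 = -0.009112/0.007961 = -1.145.

z = -1.145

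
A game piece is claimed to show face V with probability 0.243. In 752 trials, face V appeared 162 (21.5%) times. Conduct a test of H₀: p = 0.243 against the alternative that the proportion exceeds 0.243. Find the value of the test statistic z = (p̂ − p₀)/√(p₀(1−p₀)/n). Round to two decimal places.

p̂ = 162/752 ≈ 0.21543.
Under H₀, SE = √(0.243·0.757/752) = √(0.000244616) = 0.01564.
z = (0.21543 − 0.243)/0.01564 = -0.02757/0.01564 = -1.76.
p-value = P(Z > -1.763) ≈ 0.9611.

z = -1.76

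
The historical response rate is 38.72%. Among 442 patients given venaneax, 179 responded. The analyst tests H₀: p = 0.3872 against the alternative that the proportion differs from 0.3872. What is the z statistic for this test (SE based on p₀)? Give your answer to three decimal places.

z = 0.767

p̂ = 179/442 ≈ 0.40498.
Standard error under H₀: √(0.3872×0.6128/442) = 0.02317.
z = (0.40498 − 0.3872)/0.02317 = 0.01778/0.02317 = 0.767.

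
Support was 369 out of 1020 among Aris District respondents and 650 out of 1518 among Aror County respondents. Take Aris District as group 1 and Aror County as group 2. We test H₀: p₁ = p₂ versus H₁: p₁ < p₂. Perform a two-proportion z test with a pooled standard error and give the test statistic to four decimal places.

p̂₁ = 369/1020 ≈ 0.3617647, p̂₂ = 650/1518 ≈ 0.4281950.
Pooled p̂ = (369+650)/(1020+1518) = 1019/2538 = 0.4014972.
SE = √(p̂(1−p̂)(1/n₁+1/n₂)) = √(0.4014972·0.5985028·0.00163915) = √(0.000393884) = 0.0198465.
z = (0.3617647 − 0.4281950)/0.0198465 = -0.0664303/0.0198465 = -3.3472.
p-value = P(Z < -3.347) ≈ 0.0004.

z = -3.3472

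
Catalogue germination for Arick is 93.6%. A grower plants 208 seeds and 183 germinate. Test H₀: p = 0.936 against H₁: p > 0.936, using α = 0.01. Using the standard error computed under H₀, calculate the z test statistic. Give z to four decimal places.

z = -3.3112

p̂ = 183/208 ≈ 0.8798077.
Standard error under H₀: √(0.936×0.064/208) = 0.0169706.
z = (0.8798077 − 0.936)/0.0169706 = -0.0561923/0.0169706 = -3.3112.
p-value = P(Z > -3.311) ≈ 0.9995, so at α = 0.01 we fail to reject H₀.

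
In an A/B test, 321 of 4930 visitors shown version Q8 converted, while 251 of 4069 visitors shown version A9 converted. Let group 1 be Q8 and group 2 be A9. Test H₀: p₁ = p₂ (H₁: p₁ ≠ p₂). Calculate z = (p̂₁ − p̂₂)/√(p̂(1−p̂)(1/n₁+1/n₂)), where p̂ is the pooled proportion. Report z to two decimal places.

z = 0.66

p̂₁ = 321/4930 = 0.06511, p̂₂ = 251/4069 = 0.06169.
Pooled p̂ = (321+251)/(4930+4069) = 572/8999 = 0.06356.
SE = √(0.0595224 × 0.0004486) = 0.00517.
z = (0.06511 − 0.06169)/0.00517 = 0.00342/0.00517 = 0.66.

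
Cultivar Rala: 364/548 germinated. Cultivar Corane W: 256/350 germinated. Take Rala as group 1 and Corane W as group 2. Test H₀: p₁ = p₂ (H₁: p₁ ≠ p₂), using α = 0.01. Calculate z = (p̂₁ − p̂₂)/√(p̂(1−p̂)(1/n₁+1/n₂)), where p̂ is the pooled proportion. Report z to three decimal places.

p̂₁ = 364/548 ≈ 0.664234, p̂₂ = 256/350 ≈ 0.731429.
Pooled p̂ = (364+256)/(548+350) = 620/898 = 0.690423.
SE = √(0.213739 × 0.00468196) = 0.031634.
z = (0.664234 − 0.731429)/0.031634 = -0.067195/0.031634 = -2.124.
Two-sided p-value ≈ 2·Φ(−2.124) = 0.0337; since p > α = 0.01, fail to reject H₀.

z = -2.124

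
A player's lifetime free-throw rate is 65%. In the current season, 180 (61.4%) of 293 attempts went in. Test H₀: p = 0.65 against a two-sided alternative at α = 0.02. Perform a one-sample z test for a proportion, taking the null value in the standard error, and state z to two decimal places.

z = -1.28

p̂ = 180/293 ≈ 0.6143.
Standard error under H₀: √(0.65×0.35/293) = 0.0279.
z = (0.6143 − 0.65)/0.0279 = -0.0357/0.0279 = -1.28.
Two-sided p-value ≈ 2·Φ(−1.280) = 0.2006. With α = 0.02, fail to reject H₀.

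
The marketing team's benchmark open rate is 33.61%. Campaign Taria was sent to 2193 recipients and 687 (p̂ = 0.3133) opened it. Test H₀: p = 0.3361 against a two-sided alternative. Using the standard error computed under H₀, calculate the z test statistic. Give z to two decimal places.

z = -2.26

p̂ = 687/2193 = 0.3133.
SE = √(p₀(1−p₀)/n) = √(0.22314/2193) = 0.0101.
z = (0.3133 − 0.3361)/0.0101 = -0.0228/0.0101 = -2.26.
p-value = 2·P(Z > 2.263) ≈ 0.0236.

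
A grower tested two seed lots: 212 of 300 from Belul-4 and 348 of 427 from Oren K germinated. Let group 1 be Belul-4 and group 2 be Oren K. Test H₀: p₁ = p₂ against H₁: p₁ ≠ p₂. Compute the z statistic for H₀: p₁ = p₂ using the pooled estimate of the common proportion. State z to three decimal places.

z = -3.418

p̂₁ = 212/300 ≈ 0.70667, p̂₂ = 348/427 ≈ 0.81499.
Pooled p̂ = (212+348)/(300+427) = 560/727 = 0.77029.
SE = √(p̂(1−p̂)(1/n₁+1/n₂)) = √(0.77029·0.22971·0.00567525) = √(0.0010042) = 0.03169.
z = (0.70667 − 0.81499)/0.03169 = -0.10832/0.03169 = -3.418.
p-value = 2·P(Z > 3.418) ≈ 0.0006.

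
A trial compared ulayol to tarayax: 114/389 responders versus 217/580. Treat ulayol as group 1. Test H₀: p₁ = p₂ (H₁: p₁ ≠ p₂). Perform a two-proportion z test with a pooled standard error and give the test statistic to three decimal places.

p̂₁ = 114/389 ≈ 0.29306, p̂₂ = 217/580 ≈ 0.37414.
Pooled p̂ = (114+217)/(389+580) = 331/969 = 0.34159.
SE = √(0.224906 × 0.00429483) = 0.03108.
z = (0.29306 − 0.37414)/0.03108 = -0.08108/0.03108 = -2.609.

z = -2.609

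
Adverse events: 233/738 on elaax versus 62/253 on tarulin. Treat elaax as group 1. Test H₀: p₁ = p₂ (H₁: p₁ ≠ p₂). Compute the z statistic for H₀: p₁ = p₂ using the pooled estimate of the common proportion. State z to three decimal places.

p̂₁ = 233/738 = 0.31572, p̂₂ = 62/253 = 0.24506.
Pooled p̂ = (233+62)/(738+253) = 295/991 = 0.29768.
SE = √(0.209066 × 0.00530758) = 0.03331.
z = (0.31572 − 0.24506)/0.03331 = 0.07066/0.03331 = 2.121.

z = 2.121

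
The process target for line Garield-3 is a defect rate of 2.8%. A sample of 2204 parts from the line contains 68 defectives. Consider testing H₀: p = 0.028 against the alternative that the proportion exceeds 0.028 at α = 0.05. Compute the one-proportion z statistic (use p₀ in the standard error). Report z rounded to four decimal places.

z = 0.8119

p̂ = 68/2204 ≈ 0.030853.
SE = √(p₀(1−p₀)/n) = √(0.027216/2204) = 0.003514.
z = (0.030853 − 0.028)/0.003514 = 0.002853/0.003514 = 0.8119.
p-value = P(Z > 0.812) ≈ 0.2084; since p > α = 0.05, fail to reject H₀.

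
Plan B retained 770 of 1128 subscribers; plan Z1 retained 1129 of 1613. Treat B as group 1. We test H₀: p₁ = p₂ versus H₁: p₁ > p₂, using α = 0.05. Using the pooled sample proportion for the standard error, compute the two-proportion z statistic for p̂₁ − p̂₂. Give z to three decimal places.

p̂₁ = 770/1128 ≈ 0.68262, p̂₂ = 1129/1613 ≈ 0.69994.
Pooled p̂ = (770+1129)/(1128+1613) = 1899/2741 = 0.69281.
SE = √(0.212823 × 0.00150649) = 0.01791.
z = (0.68262 − 0.69994)/0.01791 = -0.01732/0.01791 = -0.967.
p-value = P(Z > -0.967) ≈ 0.8332. With α = 0.05, fail to reject H₀.

z = -0.967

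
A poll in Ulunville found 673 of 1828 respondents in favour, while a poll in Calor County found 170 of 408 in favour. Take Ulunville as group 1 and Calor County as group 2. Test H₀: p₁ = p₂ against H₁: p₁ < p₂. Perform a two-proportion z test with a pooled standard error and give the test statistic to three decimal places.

p̂₁ = 673/1828 ≈ 0.36816, p̂₂ = 170/408 ≈ 0.41667.
Pooled p̂ = (673+170)/(1828+408) = 843/2236 = 0.37701.
SE = √(0.234874 × 0.00299803) = 0.02654.
z = (0.36816 − 0.41667)/0.02654 = -0.04851/0.02654 = -1.828.
p-value = P(Z < -1.828) ≈ 0.0338.

z = -1.828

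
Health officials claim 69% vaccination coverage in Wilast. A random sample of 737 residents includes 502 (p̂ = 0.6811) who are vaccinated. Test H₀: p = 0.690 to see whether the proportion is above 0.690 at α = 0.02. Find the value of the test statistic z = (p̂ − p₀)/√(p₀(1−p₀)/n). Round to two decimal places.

p̂ = 502/737 ≈ 0.6811.
Under H₀, SE = √(0.69·0.31/737) = √(0.000290231) = 0.0170.
z = (0.6811 − 0.69)/0.0170 = -0.0089/0.0170 = -0.52.
p-value = P(Z > -0.520) ≈ 0.6985; since p > α = 0.02, fail to reject H₀.

z = -0.52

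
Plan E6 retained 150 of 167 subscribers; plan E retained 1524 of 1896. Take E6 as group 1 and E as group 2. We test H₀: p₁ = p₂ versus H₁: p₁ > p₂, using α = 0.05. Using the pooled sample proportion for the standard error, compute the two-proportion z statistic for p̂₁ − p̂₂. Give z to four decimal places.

p̂₁ = 150/167 ≈ 0.898204, p̂₂ = 1524/1896 ≈ 0.803797.
Pooled p̂ = (150+1524)/(167+1896) = 1674/2063 = 0.811440.
SE = √(p̂(1−p̂)(1/n₁+1/n₂)) = √(0.811440·0.188560·0.00651545) = √(0.000996899) = 0.031574.
z = (0.898204 − 0.803797)/0.031574 = 0.094407/0.031574 = 2.9900.
p-value = P(Z > 2.990) ≈ 0.0014, so at α = 0.05 we reject H₀.

z = 2.9900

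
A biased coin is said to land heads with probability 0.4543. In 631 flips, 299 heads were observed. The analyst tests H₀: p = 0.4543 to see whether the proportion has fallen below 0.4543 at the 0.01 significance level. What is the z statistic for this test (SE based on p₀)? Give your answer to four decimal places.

z = 0.9864

p̂ = 299/631 ≈ 0.473851.
Under H₀, SE = √(0.4543·0.5457/631) = √(0.000392887) = 0.019821.
z = (0.473851 − 0.4543)/0.019821 = 0.019551/0.019821 = 0.9864.
p-value = P(Z < 0.986) ≈ 0.8380. With α = 0.01, fail to reject H₀.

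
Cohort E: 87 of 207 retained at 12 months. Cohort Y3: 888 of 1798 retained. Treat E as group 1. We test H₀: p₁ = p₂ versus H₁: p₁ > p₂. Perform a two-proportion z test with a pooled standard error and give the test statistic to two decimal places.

p̂₁ = 87/207 = 0.4203, p̂₂ = 888/1798 = 0.4939.
Pooled p̂ = (87+888)/(207+1798) = 975/2005 = 0.4863.
SE = √(0.249812 × 0.00538709) = 0.0367.
z = (0.4203 − 0.4939)/0.0367 = -0.0736/0.0367 = -2.01.

z = -2.01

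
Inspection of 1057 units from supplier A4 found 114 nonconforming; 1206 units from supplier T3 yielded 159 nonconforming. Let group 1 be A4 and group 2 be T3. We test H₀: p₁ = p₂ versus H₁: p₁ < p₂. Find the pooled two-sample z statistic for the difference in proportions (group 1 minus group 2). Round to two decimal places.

z = -1.75

p̂₁ = 114/1057 ≈ 0.10785, p̂₂ = 159/1206 ≈ 0.13184.
Pooled p̂ = (114+159)/(1057+1206) = 273/2263 = 0.12064.
SE = √(0.106083 × 0.00177526) = 0.01372.
z = (0.10785 − 0.13184)/0.01372 = -0.02399/0.01372 = -1.75.
p-value = P(Z < -1.748) ≈ 0.0402.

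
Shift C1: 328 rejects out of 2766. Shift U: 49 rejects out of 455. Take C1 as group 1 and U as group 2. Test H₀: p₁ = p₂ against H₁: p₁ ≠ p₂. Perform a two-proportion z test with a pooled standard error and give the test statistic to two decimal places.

z = 0.67

p̂₁ = 328/2766 ≈ 0.1186, p̂₂ = 49/455 ≈ 0.1077.
Pooled p̂ = (328+49)/(2766+455) = 377/3221 = 0.1170.
SE = √(p̂(1−p̂)(1/n₁+1/n₂)) = √(0.1170·0.8830·0.00255934) = √(0.000264494) = 0.0163.
z = (0.1186 − 0.1077)/0.0163 = 0.0109/0.0163 = 0.67.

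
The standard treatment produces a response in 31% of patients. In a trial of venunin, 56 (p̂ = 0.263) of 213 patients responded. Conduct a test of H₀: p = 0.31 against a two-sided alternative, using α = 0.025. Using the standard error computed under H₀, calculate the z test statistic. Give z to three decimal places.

z = -1.486

p̂ = 56/213 = 0.26291.
Under H₀, SE = √(0.31·0.69/213) = √(0.00100423) = 0.03169.
z = (0.26291 − 0.31)/0.03169 = -0.04709/0.03169 = -1.486.
p-value = 2·P(Z > 1.486) ≈ 0.1373. With α = 0.025, fail to reject H₀.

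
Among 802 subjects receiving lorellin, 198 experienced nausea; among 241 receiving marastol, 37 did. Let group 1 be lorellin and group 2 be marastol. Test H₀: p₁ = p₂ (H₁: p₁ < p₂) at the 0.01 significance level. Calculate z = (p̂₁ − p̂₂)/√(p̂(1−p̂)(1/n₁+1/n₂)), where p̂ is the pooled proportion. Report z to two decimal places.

p̂₁ = 198/802 ≈ 0.2469, p̂₂ = 37/241 ≈ 0.1535.
Pooled p̂ = (198+37)/(802+241) = 235/1043 = 0.2253.
SE = √(0.174546 × 0.00539626) = 0.0307.
z = (0.2469 − 0.1535)/0.0307 = 0.0934/0.0307 = 3.04.
p-value = P(Z < 3.042) ≈ 0.9988; since p > α = 0.01, fail to reject H₀.

z = 3.04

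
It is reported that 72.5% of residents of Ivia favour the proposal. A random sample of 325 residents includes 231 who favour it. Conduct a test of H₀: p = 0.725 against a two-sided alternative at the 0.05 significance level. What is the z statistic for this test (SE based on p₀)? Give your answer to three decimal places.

p̂ = 231/325 = 0.710769.
Under H₀, SE = √(0.725·0.275/325) = √(0.000613462) = 0.024768.
z = (0.710769 − 0.725)/0.024768 = -0.014231/0.024768 = -0.575.
p-value = 2·P(Z > 0.575) ≈ 0.5656; since p > α = 0.05, fail to reject H₀.

z = -0.575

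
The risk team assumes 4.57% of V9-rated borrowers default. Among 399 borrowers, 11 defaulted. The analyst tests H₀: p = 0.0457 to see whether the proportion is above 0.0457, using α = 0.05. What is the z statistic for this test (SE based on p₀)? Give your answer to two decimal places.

p̂ = 11/399 = 0.02757.
SE = √(p₀(1−p₀)/n) = √(0.043612/399) = 0.01045.
z = (0.02757 − 0.0457)/0.01045 = -0.01813/0.01045 = -1.73.
p-value = P(Z > -1.734) ≈ 0.9586. With α = 0.05, fail to reject H₀.

z = -1.73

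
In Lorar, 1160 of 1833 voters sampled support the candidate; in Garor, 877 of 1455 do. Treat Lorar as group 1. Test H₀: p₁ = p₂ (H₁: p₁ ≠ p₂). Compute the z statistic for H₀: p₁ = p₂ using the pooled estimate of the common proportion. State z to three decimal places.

p̂₁ = 1160/1833 ≈ 0.63284, p̂₂ = 877/1455 ≈ 0.60275.
Pooled p̂ = (1160+877)/(1833+1455) = 2037/3288 = 0.61953.
SE = √(0.235714 × 0.00123284) = 0.01705.
z = (0.63284 − 0.60275)/0.01705 = 0.03009/0.01705 = 1.765.

z = 1.765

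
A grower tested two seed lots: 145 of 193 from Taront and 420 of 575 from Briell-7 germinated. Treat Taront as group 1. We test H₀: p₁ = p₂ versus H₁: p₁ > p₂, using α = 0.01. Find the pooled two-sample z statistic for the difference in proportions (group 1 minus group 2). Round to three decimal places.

z = 0.569

p̂₁ = 145/193 = 0.75130, p̂₂ = 420/575 = 0.73043.
Pooled p̂ = (145+420)/(193+575) = 565/768 = 0.73568.
SE = √(0.194456 × 0.00692048) = 0.03668.
z = (0.75130 − 0.73043)/0.03668 = 0.02087/0.03668 = 0.569.
p-value = P(Z > 0.569) ≈ 0.2848; since p > α = 0.01, fail to reject H₀.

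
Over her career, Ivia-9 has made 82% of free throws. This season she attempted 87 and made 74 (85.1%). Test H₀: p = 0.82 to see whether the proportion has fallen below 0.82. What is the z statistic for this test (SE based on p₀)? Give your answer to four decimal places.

p̂ = 74/87 = 0.850575.
Standard error under H₀: √(0.82×0.18/87) = 0.041189.
z = (0.850575 − 0.82)/0.041189 = 0.030575/0.041189 = 0.7423.
p-value = P(Z < 0.742) ≈ 0.7710.

z = 0.7423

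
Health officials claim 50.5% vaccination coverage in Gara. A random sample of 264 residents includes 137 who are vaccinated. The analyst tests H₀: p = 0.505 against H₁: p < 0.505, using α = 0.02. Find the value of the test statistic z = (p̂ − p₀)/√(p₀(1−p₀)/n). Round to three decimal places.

z = 0.453

p̂ = 137/264 ≈ 0.51894.
Under H₀, SE = √(0.505·0.495/264) = √(0.000946875) = 0.03077.
z = (0.51894 − 0.505)/0.03077 = 0.01394/0.03077 = 0.453.
p-value = P(Z < 0.453) ≈ 0.6747. With α = 0.02, fail to reject H₀.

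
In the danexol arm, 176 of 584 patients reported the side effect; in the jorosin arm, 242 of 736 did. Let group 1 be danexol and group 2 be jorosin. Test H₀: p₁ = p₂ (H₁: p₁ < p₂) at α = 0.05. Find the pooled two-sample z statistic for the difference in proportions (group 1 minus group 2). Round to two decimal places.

p̂₁ = 176/584 ≈ 0.3014, p̂₂ = 242/736 ≈ 0.3288.
Pooled p̂ = (176+242)/(584+736) = 418/1320 = 0.3167.
SE = √(0.216389 × 0.00307102) = 0.0258.
z = (0.3014 − 0.3288)/0.0258 = -0.0274/0.0258 = -1.06.
p-value = P(Z < -1.064) ≈ 0.1436, so at α = 0.05 we fail to reject H₀.

z = -1.06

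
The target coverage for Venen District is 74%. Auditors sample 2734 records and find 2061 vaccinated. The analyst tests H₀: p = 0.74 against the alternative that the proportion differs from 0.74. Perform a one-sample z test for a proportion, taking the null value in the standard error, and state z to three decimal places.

z = 1.650

p̂ = 2061/2734 ≈ 0.75384.
Under H₀, SE = √(0.74·0.26/2734) = √(7.03731e-05) = 0.00839.
z = (0.75384 − 0.74)/0.00839 = 0.01384/0.00839 = 1.650.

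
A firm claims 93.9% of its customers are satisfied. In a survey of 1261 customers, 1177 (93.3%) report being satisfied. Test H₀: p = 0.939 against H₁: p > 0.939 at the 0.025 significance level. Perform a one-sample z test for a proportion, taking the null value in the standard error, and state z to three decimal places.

p̂ = 1177/1261 = 0.933386.
Under H₀, SE = √(0.939·0.061/1261) = √(4.54235e-05) = 0.006740.
z = (0.933386 − 0.939)/0.006740 = -0.005614/0.006740 = -0.833.
p-value = P(Z > -0.833) ≈ 0.7976, so at α = 0.025 we fail to reject H₀.

z = -0.833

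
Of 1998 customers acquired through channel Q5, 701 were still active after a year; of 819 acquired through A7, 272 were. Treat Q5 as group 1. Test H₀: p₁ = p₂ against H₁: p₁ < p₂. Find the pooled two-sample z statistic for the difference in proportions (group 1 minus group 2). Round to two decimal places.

p̂₁ = 701/1998 ≈ 0.3509, p̂₂ = 272/819 ≈ 0.3321.
Pooled p̂ = (701+272)/(1998+819) = 973/2817 = 0.3454.
SE = √(0.2261 × 0.0017215) = 0.0197.
z = (0.3509 − 0.3321)/0.0197 = 0.0188/0.0197 = 0.95.

z = 0.95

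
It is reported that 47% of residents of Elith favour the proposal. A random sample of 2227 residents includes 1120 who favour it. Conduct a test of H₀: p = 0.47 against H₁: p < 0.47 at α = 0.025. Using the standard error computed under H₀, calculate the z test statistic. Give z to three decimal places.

p̂ = 1120/2227 ≈ 0.502919.
Standard error under H₀: √(0.47×0.53/2227) = 0.010576.
z = (0.502919 − 0.47)/0.010576 = 0.032919/0.010576 = 3.113.
p-value = P(Z < 3.113) ≈ 0.9991; since p > α = 0.025, fail to reject H₀.

z = 3.113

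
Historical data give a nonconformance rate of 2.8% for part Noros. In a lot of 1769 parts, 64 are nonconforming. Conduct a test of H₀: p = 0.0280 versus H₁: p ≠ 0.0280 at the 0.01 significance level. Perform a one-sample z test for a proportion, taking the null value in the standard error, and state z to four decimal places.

p̂ = 64/1769 = 0.0361786.
SE = √(p₀(1−p₀)/n) = √(0.027216/1769) = 0.0039224.
z = (0.0361786 − 0.028)/0.0039224 = 0.0081786/0.0039224 = 2.0851.
Two-sided p-value ≈ 2·Φ(−2.085) = 0.0371, so at α = 0.01 we fail to reject H₀.

z = 2.0851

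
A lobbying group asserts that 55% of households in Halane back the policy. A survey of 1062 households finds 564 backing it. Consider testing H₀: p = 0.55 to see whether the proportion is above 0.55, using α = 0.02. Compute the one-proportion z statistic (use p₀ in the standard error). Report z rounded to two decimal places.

p̂ = 564/1062 ≈ 0.5311.
Under H₀, SE = √(0.55·0.45/1062) = √(0.000233051) = 0.0153.
z = (0.5311 − 0.55)/0.0153 = -0.0189/0.0153 = -1.24.
p-value = P(Z > -1.240) ≈ 0.8925. With α = 0.02, fail to reject H₀.

z = -1.24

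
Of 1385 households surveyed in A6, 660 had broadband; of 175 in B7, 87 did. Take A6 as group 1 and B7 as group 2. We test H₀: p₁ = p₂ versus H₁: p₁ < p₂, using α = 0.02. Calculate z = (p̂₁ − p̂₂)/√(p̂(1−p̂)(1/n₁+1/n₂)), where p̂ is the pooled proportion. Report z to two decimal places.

z = -0.51

p̂₁ = 660/1385 ≈ 0.4765, p̂₂ = 87/175 ≈ 0.4971.
Pooled p̂ = (660+87)/(1385+175) = 747/1560 = 0.4788.
SE = √(0.249553 × 0.00643631) = 0.0401.
z = (0.4765 − 0.4971)/0.0401 = -0.0206/0.0401 = -0.51.
p-value = P(Z < -0.514) ≈ 0.3035, so at α = 0.02 we fail to reject H₀.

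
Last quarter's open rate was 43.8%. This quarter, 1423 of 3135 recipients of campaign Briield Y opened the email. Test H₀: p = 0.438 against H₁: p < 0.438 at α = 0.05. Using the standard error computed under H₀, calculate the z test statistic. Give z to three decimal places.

z = 1.795

p̂ = 1423/3135 = 0.453907.
Under H₀, SE = √(0.438·0.562/3135) = √(7.85187e-05) = 0.008861.
z = (0.453907 − 0.438)/0.008861 = 0.015907/0.008861 = 1.795.
p-value = P(Z < 1.795) ≈ 0.9637, so at α = 0.05 we fail to reject H₀.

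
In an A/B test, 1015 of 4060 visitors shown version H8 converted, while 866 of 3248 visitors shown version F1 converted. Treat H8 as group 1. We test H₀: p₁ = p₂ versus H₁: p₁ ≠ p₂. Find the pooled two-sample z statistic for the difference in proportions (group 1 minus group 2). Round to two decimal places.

z = -1.62

p̂₁ = 1015/4060 ≈ 0.25000, p̂₂ = 866/3248 ≈ 0.26663.
Pooled p̂ = (1015+866)/(4060+3248) = 1881/7308 = 0.25739.
SE = √(p̂(1−p̂)(1/n₁+1/n₂)) = √(0.25739·0.74261·0.000554187) = √(0.000105927) = 0.01029.
z = (0.25000 − 0.26663)/0.01029 = -0.01663/0.01029 = -1.62.
p-value = 2·P(Z > 1.615) ≈ 0.1062.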